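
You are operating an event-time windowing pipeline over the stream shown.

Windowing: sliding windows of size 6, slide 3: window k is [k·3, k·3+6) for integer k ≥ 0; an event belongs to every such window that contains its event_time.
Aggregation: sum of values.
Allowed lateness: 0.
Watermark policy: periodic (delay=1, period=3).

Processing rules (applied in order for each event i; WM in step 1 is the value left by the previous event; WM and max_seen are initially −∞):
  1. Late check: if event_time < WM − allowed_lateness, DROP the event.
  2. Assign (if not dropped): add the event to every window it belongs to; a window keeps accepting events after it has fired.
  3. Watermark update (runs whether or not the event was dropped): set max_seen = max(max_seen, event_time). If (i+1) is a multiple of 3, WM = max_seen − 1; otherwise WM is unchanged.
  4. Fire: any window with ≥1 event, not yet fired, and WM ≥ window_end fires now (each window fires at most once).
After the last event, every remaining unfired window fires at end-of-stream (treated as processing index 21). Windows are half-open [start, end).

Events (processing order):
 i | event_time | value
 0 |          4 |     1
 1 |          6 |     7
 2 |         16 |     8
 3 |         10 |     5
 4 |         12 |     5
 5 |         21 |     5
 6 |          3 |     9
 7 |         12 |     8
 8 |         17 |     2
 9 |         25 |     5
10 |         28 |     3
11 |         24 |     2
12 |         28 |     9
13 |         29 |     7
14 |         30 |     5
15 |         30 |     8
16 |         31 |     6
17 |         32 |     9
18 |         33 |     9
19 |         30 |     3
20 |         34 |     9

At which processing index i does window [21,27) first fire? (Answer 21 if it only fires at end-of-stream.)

i=0 t=4 v=1: → [3,9),[0,6); WM=−∞
i=1 t=6 v=7: → [6,12),[3,9); WM=−∞
i=2 t=16 v=8: → [15,21),[12,18); WM=15; [0,6) fires=1 [3,9) fires=8 [6,12) fires=7
i=3 t=10 v=5: DROP (t<15-0); WM=15
i=4 t=12 v=5: DROP (t<15-0); WM=15
i=5 t=21 v=5: → [21,27),[18,24); WM=20; [12,18) fires=8
i=6 t=3 v=9: DROP (t<20-0); WM=20
i=7 t=12 v=8: DROP (t<20-0); WM=20
i=8 t=17 v=2: DROP (t<20-0); WM=20
i=9 t=25 v=5: → [24,30),[21,27); WM=20
i=10 t=28 v=3: → [27,33),[24,30); WM=20
i=11 t=24 v=2: → [24,30),[21,27); WM=27; [15,21) fires=8 [18,24) fires=5 [21,27) fires=12
i=12 t=28 v=9: → [27,33),[24,30); WM=27
i=13 t=29 v=7: → [27,33),[24,30); WM=27
i=14 t=30 v=5: → [30,36),[27,33); WM=29
i=15 t=30 v=8: → [30,36),[27,33); WM=29
i=16 t=31 v=6: → [30,36),[27,33); WM=29
i=17 t=32 v=9: → [30,36),[27,33); WM=31; [24,30) fires=26
i=18 t=33 v=9: → [33,39),[30,36); WM=31
i=19 t=30 v=3: DROP (t<31-0); WM=31
i=20 t=34 v=9: → [33,39),[30,36); WM=33; [27,33) fires=47

11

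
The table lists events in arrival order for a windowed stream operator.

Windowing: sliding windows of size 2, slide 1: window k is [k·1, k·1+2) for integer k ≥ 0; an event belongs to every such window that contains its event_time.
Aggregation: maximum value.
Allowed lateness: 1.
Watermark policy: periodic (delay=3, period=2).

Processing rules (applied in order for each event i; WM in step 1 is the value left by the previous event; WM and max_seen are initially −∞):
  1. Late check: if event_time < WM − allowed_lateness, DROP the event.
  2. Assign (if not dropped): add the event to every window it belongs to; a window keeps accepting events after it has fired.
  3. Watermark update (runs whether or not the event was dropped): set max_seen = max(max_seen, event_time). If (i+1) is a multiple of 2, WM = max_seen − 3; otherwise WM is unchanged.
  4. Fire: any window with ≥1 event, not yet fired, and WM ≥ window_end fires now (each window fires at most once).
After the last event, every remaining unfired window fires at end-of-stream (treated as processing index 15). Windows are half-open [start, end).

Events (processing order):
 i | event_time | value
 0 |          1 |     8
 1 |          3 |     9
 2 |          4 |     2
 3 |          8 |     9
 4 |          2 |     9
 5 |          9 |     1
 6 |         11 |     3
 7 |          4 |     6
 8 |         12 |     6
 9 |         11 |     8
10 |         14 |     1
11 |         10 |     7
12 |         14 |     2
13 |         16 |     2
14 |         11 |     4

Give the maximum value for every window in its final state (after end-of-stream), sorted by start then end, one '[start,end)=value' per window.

i=0 t=1 v=8: → [1,3),[0,2); WM=−∞
i=1 t=3 v=9: → [3,5),[2,4); WM=0
i=2 t=4 v=2: → [4,6),[3,5); WM=0
i=3 t=8 v=9: → [8,10),[7,9); WM=5; [0,2) fires=8 [1,3) fires=8 [2,4) fires=9 [3,5) fires=9
i=4 t=2 v=9: DROP (t<5-1); WM=5
i=5 t=9 v=1: → [9,11),[8,10); WM=6; [4,6) fires=2
i=6 t=11 v=3: → [11,13),[10,12); WM=6
i=7 t=4 v=6: DROP (t<6-1); WM=8
i=8 t=12 v=6: → [12,14),[11,13); WM=8
i=9 t=11 v=8: → [11,13),[10,12); WM=9; [7,9) fires=9
i=10 t=14 v=1: → [14,16),[13,15); WM=9
i=11 t=10 v=7: → [10,12),[9,11); WM=11; [8,10) fires=9 [9,11) fires=7
i=12 t=14 v=2: → [14,16),[13,15); WM=11
i=13 t=16 v=2: → [16,18),[15,17); WM=13; [10,12) fires=8 [11,13) fires=8
i=14 t=11 v=4: DROP (t<13-1); WM=13

[0,2)=8 [1,3)=8 [2,4)=9 [3,5)=9 [4,6)=2 [7,9)=9 [8,10)=9 [9,11)=7 [10,12)=8 [11,13)=8 [12,14)=6 [13,15)=2 [14,16)=2 [15,17)=2 [16,18)=2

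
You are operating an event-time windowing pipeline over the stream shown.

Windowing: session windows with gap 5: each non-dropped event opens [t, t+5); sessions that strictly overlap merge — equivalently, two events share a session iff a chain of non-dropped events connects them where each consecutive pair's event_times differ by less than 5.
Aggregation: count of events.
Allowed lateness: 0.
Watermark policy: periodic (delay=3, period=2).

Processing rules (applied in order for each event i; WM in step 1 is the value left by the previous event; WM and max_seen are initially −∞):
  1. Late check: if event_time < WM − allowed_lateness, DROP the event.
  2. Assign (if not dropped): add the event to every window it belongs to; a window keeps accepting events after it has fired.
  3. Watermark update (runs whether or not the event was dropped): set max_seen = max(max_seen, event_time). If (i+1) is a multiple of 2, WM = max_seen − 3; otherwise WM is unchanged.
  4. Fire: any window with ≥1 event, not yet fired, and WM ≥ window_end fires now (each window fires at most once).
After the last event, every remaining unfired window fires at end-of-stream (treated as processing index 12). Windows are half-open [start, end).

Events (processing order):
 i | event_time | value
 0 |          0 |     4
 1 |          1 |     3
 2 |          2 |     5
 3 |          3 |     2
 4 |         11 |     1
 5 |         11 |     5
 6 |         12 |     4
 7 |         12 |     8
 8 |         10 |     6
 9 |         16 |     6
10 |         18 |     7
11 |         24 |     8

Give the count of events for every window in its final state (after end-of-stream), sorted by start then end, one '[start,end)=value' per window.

i=0 t=0 v=4: → [0,5); WM=−∞
i=1 t=1 v=3: → [0,6); WM=-2
i=2 t=2 v=5: → [0,7); WM=-2
i=3 t=3 v=2: → [0,8); WM=0
i=4 t=11 v=1: → [11,16); WM=0
i=5 t=11 v=5: → [11,16); WM=8
i=6 t=12 v=4: → [11,17); WM=8
i=7 t=12 v=8: → [11,17); WM=9
i=8 t=10 v=6: → [10,17); WM=9
i=9 t=16 v=6: → [10,21); WM=13
i=10 t=18 v=7: → [10,23); WM=13
i=11 t=24 v=8: → [24,29); WM=21

[0,8)=4 [10,23)=7 [24,29)=1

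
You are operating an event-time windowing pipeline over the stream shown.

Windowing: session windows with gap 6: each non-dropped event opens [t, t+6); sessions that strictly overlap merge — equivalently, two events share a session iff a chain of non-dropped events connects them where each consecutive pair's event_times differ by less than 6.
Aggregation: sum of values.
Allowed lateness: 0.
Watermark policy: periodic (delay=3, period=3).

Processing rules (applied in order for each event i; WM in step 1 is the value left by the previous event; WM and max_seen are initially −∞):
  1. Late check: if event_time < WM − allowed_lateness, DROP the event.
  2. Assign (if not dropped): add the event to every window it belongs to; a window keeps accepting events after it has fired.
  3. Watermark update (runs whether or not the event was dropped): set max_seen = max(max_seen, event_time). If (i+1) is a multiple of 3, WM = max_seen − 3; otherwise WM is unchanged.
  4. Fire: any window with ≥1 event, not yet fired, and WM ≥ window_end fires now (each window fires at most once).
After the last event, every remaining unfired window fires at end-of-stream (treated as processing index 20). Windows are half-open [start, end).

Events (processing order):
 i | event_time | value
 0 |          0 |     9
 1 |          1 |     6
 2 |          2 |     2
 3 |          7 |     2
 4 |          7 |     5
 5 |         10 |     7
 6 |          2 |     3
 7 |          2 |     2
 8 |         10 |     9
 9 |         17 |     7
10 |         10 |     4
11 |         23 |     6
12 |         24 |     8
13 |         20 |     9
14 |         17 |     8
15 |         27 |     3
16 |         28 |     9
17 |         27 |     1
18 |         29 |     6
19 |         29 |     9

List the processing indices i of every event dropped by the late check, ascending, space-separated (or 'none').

i=0 t=0 v=9: → [0,6); WM=−∞
i=1 t=1 v=6: → [0,7); WM=−∞
i=2 t=2 v=2: → [0,8); WM=-1
i=3 t=7 v=2: → [0,13); WM=-1
i=4 t=7 v=5: → [0,13); WM=-1
i=5 t=10 v=7: → [0,16); WM=7
i=6 t=2 v=3: DROP (t<7-0); WM=7
i=7 t=2 v=2: DROP (t<7-0); WM=7
i=8 t=10 v=9: → [0,16); WM=7
i=9 t=17 v=7: → [17,23); WM=7
i=10 t=10 v=4: → [0,16); WM=7
i=11 t=23 v=6: → [23,29); WM=20
i=12 t=24 v=8: → [23,30); WM=20
i=13 t=20 v=9: → [17,30); WM=20
i=14 t=17 v=8: DROP (t<20-0); WM=21
i=15 t=27 v=3: → [17,33); WM=21
i=16 t=28 v=9: → [17,34); WM=21
i=17 t=27 v=1: → [17,34); WM=25
i=18 t=29 v=6: → [17,35); WM=25
i=19 t=29 v=9: → [17,35); WM=25

6 7 14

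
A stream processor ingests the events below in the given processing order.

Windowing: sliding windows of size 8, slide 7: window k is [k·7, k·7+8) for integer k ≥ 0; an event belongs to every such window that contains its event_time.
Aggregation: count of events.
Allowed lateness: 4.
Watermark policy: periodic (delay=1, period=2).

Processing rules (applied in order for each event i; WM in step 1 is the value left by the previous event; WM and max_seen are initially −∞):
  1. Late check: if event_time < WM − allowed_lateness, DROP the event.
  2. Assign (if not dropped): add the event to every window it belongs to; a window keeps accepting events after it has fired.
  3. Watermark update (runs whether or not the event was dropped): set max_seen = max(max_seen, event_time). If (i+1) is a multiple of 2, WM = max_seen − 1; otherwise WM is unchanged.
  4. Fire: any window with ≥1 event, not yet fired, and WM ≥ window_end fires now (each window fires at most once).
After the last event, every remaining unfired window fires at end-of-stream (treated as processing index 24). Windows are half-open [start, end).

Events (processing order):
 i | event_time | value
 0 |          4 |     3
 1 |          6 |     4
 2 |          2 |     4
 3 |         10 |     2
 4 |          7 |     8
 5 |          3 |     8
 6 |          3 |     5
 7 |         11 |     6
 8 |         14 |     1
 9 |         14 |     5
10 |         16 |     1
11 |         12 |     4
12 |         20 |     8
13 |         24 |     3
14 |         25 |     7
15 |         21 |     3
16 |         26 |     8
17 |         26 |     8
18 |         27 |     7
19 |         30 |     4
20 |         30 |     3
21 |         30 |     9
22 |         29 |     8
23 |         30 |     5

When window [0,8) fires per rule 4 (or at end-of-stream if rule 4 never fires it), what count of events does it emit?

3

i=0 t=4 v=3: → [0,8); WM=−∞
i=1 t=6 v=4: → [0,8); WM=5
i=2 t=2 v=4: → [0,8); WM=5
i=3 t=10 v=2: → [7,15); WM=9; [0,8) fires=3
i=4 t=7 v=8: → [7,15),[0,8); WM=9
i=5 t=3 v=8: DROP (t<9-4); WM=9
i=6 t=3 v=5: DROP (t<9-4); WM=9
i=7 t=11 v=6: → [7,15); WM=10
i=8 t=14 v=1: → [14,22),[7,15); WM=10
i=9 t=14 v=5: → [14,22),[7,15); WM=13
i=10 t=16 v=1: → [14,22); WM=13
i=11 t=12 v=4: → [7,15); WM=15; [7,15) fires=6
i=12 t=20 v=8: → [14,22); WM=15
i=13 t=24 v=3: → [21,29); WM=23; [14,22) fires=4
i=14 t=25 v=7: → [21,29); WM=23
i=15 t=21 v=3: → [21,29),[14,22); WM=24
i=16 t=26 v=8: → [21,29); WM=24
i=17 t=26 v=8: → [21,29); WM=25
i=18 t=27 v=7: → [21,29); WM=25
i=19 t=30 v=4: → [28,36); WM=29; [21,29) fires=6
i=20 t=30 v=3: → [28,36); WM=29
i=21 t=30 v=9: → [28,36); WM=29
i=22 t=29 v=8: → [28,36); WM=29
i=23 t=30 v=5: → [28,36); WM=29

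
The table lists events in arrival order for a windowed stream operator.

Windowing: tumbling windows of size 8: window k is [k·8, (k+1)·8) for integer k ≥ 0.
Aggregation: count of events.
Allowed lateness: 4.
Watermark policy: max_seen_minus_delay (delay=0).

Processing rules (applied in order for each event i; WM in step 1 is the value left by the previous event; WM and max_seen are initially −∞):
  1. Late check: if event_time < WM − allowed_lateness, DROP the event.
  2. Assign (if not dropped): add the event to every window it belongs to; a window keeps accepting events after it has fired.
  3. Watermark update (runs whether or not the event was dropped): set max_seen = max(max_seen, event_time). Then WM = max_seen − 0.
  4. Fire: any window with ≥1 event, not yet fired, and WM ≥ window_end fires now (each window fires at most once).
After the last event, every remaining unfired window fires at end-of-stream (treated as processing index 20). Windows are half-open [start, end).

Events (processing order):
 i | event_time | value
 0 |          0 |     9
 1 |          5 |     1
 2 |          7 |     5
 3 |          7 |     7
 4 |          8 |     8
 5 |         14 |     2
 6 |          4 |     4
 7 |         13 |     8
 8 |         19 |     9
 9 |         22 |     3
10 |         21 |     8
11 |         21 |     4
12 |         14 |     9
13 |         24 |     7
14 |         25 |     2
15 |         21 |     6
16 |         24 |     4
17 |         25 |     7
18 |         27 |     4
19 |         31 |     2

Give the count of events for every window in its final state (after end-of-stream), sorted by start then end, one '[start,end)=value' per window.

i=0 t=0 v=9: → [0,8); WM=0
i=1 t=5 v=1: → [0,8); WM=5
i=2 t=7 v=5: → [0,8); WM=7
i=3 t=7 v=7: → [0,8); WM=7
i=4 t=8 v=8: → [8,16); WM=8; [0,8) fires=4
i=5 t=14 v=2: → [8,16); WM=14
i=6 t=4 v=4: DROP (t<14-4); WM=14
i=7 t=13 v=8: → [8,16); WM=14
i=8 t=19 v=9: → [16,24); WM=19; [8,16) fires=3
i=9 t=22 v=3: → [16,24); WM=22
i=10 t=21 v=8: → [16,24); WM=22
i=11 t=21 v=4: → [16,24); WM=22
i=12 t=14 v=9: DROP (t<22-4); WM=22
i=13 t=24 v=7: → [24,32); WM=24; [16,24) fires=4
i=14 t=25 v=2: → [24,32); WM=25
i=15 t=21 v=6: → [16,24); WM=25
i=16 t=24 v=4: → [24,32); WM=25
i=17 t=25 v=7: → [24,32); WM=25
i=18 t=27 v=4: → [24,32); WM=27
i=19 t=31 v=2: → [24,32); WM=31

[0,8)=4 [8,16)=3 [16,24)=5 [24,32)=6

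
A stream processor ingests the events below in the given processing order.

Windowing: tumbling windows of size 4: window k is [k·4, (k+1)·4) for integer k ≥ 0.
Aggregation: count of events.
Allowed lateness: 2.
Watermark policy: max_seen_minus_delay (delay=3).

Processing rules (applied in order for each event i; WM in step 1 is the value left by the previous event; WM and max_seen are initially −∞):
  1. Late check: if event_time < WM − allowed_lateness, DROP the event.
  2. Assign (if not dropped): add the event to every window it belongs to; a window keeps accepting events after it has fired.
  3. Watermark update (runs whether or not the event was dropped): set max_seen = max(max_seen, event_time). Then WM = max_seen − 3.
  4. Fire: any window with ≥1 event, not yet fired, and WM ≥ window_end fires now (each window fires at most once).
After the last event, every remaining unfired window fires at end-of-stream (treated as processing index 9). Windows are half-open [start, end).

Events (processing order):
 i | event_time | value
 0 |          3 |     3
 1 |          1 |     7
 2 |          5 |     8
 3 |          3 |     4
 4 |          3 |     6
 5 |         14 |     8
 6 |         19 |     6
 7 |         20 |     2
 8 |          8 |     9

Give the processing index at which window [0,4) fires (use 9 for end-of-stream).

i=0 t=3 v=3: → [0,4); WM=0
i=1 t=1 v=7: → [0,4); WM=0
i=2 t=5 v=8: → [4,8); WM=2
i=3 t=3 v=4: → [0,4); WM=2
i=4 t=3 v=6: → [0,4); WM=2
i=5 t=14 v=8: → [12,16); WM=11; [0,4) fires=4 [4,8) fires=1
i=6 t=19 v=6: → [16,20); WM=16; [12,16) fires=1
i=7 t=20 v=2: → [20,24); WM=17
i=8 t=8 v=9: DROP (t<17-2); WM=17

5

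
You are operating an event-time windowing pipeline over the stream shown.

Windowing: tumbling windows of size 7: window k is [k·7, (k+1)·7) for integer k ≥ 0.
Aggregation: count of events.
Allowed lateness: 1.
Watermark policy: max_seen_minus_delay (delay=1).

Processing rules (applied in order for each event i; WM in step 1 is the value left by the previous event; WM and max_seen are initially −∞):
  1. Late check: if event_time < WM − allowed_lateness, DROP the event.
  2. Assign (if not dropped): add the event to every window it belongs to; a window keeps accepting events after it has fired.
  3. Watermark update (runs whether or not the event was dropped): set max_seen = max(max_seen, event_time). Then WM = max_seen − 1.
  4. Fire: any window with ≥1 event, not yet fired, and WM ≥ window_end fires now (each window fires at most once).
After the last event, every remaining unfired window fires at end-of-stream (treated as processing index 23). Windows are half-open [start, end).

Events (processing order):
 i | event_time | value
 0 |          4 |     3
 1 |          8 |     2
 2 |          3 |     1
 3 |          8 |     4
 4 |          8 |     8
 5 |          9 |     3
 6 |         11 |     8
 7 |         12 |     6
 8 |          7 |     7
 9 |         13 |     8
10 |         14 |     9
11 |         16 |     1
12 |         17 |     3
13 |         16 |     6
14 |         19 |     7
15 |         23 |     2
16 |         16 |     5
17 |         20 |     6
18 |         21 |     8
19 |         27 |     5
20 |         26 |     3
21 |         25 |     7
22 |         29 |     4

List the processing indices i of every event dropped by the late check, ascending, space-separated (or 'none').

2 8 16 17

i=0 t=4 v=3: → [0,7); WM=3
i=1 t=8 v=2: → [7,14); WM=7; [0,7) fires=1
i=2 t=3 v=1: DROP (t<7-1); WM=7
i=3 t=8 v=4: → [7,14); WM=7
i=4 t=8 v=8: → [7,14); WM=7
i=5 t=9 v=3: → [7,14); WM=8
i=6 t=11 v=8: → [7,14); WM=10
i=7 t=12 v=6: → [7,14); WM=11
i=8 t=7 v=7: DROP (t<11-1); WM=11
i=9 t=13 v=8: → [7,14); WM=12
i=10 t=14 v=9: → [14,21); WM=13
i=11 t=16 v=1: → [14,21); WM=15; [7,14) fires=7
i=12 t=17 v=3: → [14,21); WM=16
i=13 t=16 v=6: → [14,21); WM=16
i=14 t=19 v=7: → [14,21); WM=18
i=15 t=23 v=2: → [21,28); WM=22; [14,21) fires=5
i=16 t=16 v=5: DROP (t<22-1); WM=22
i=17 t=20 v=6: DROP (t<22-1); WM=22
i=18 t=21 v=8: → [21,28); WM=22
i=19 t=27 v=5: → [21,28); WM=26
i=20 t=26 v=3: → [21,28); WM=26
i=21 t=25 v=7: → [21,28); WM=26
i=22 t=29 v=4: → [28,35); WM=28; [21,28) fires=5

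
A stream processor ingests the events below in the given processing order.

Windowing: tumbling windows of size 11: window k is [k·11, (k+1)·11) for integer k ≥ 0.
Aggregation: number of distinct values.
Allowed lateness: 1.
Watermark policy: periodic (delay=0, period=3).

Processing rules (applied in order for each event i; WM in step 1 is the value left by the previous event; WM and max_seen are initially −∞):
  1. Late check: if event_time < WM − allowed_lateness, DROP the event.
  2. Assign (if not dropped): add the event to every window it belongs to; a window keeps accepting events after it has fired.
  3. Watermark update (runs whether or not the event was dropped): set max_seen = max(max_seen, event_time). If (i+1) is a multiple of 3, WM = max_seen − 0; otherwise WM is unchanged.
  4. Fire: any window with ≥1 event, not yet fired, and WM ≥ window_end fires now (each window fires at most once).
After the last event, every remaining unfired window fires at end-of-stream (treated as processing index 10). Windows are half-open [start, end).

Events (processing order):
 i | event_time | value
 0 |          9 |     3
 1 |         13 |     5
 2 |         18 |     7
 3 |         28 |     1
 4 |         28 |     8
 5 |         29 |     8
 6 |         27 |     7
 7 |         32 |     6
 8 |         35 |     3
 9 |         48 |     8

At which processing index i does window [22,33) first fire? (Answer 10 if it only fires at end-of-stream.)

i=0 t=9 v=3: → [0,11); WM=−∞
i=1 t=13 v=5: → [11,22); WM=−∞
i=2 t=18 v=7: → [11,22); WM=18; [0,11) fires=1
i=3 t=28 v=1: → [22,33); WM=18
i=4 t=28 v=8: → [22,33); WM=18
i=5 t=29 v=8: → [22,33); WM=29; [11,22) fires=2
i=6 t=27 v=7: DROP (t<29-1); WM=29
i=7 t=32 v=6: → [22,33); WM=29
i=8 t=35 v=3: → [33,44); WM=35; [22,33) fires=3
i=9 t=48 v=8: → [44,55); WM=35

8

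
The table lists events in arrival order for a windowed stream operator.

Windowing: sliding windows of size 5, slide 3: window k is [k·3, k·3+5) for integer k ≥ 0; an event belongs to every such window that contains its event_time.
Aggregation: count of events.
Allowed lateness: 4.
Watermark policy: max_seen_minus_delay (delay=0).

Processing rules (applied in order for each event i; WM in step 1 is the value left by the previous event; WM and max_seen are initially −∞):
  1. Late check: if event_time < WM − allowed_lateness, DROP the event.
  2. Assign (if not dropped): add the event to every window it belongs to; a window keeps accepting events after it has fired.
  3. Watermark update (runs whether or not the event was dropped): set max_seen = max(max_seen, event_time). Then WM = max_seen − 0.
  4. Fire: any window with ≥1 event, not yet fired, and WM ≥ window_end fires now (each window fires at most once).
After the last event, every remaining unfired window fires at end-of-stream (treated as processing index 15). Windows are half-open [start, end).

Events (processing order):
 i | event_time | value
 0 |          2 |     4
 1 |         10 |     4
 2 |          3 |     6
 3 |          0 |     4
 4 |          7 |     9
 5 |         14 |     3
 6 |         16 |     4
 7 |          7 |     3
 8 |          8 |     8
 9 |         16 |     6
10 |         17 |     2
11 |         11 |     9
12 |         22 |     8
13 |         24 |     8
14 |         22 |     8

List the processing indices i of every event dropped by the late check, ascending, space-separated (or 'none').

i=0 t=2 v=4: → [0,5); WM=2
i=1 t=10 v=4: → [9,14),[6,11); WM=10; [0,5) fires=1
i=2 t=3 v=6: DROP (t<10-4); WM=10
i=3 t=0 v=4: DROP (t<10-4); WM=10
i=4 t=7 v=9: → [6,11),[3,8); WM=10; [3,8) fires=1
i=5 t=14 v=3: → [12,17); WM=14; [6,11) fires=2 [9,14) fires=1
i=6 t=16 v=4: → [15,20),[12,17); WM=16
i=7 t=7 v=3: DROP (t<16-4); WM=16
i=8 t=8 v=8: DROP (t<16-4); WM=16
i=9 t=16 v=6: → [15,20),[12,17); WM=16
i=10 t=17 v=2: → [15,20); WM=17; [12,17) fires=3
i=11 t=11 v=9: DROP (t<17-4); WM=17
i=12 t=22 v=8: → [21,26),[18,23); WM=22; [15,20) fires=3
i=13 t=24 v=8: → [24,29),[21,26); WM=24; [18,23) fires=1
i=14 t=22 v=8: → [21,26),[18,23); WM=24

2 3 7 8 11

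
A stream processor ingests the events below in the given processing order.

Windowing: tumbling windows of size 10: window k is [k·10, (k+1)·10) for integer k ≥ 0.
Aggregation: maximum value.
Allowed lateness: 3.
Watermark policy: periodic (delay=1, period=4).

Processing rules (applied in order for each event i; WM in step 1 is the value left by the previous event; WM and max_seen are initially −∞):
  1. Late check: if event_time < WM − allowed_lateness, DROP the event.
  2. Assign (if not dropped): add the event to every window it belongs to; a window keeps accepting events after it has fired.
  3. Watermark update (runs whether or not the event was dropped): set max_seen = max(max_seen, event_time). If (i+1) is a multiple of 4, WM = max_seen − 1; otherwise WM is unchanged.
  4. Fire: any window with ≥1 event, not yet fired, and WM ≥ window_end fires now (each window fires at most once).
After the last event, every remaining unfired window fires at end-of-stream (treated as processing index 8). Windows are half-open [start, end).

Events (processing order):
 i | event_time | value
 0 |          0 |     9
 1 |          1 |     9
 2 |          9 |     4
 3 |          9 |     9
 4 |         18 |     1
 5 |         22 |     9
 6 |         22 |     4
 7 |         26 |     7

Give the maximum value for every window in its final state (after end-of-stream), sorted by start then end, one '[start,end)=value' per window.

[0,10)=9 [10,20)=1 [20,30)=9

i=0 t=0 v=9: → [0,10); WM=−∞
i=1 t=1 v=9: → [0,10); WM=−∞
i=2 t=9 v=4: → [0,10); WM=−∞
i=3 t=9 v=9: → [0,10); WM=8
i=4 t=18 v=1: → [10,20); WM=8
i=5 t=22 v=9: → [20,30); WM=8
i=6 t=22 v=4: → [20,30); WM=8
i=7 t=26 v=7: → [20,30); WM=25; [0,10) fires=9 [10,20) fires=1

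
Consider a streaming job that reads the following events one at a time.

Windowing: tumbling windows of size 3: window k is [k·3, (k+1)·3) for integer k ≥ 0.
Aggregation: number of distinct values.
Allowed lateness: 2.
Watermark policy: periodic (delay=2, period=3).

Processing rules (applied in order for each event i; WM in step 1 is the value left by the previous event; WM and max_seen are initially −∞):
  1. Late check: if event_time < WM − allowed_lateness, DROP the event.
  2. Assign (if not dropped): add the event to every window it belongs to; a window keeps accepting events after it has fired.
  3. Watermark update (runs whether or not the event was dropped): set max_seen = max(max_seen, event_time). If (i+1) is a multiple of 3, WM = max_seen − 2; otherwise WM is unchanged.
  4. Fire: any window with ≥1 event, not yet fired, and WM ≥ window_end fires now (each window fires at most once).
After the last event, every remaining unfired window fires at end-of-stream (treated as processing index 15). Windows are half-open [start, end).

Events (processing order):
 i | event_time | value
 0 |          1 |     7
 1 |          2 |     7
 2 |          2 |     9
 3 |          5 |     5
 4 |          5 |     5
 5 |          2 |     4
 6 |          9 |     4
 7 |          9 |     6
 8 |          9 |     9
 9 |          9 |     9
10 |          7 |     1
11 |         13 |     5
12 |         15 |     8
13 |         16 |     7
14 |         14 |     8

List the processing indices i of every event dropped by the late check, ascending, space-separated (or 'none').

i=0 t=1 v=7: → [0,3); WM=−∞
i=1 t=2 v=7: → [0,3); WM=−∞
i=2 t=2 v=9: → [0,3); WM=0
i=3 t=5 v=5: → [3,6); WM=0
i=4 t=5 v=5: → [3,6); WM=0
i=5 t=2 v=4: → [0,3); WM=3; [0,3) fires=3
i=6 t=9 v=4: → [9,12); WM=3
i=7 t=9 v=6: → [9,12); WM=3
i=8 t=9 v=9: → [9,12); WM=7; [3,6) fires=1
i=9 t=9 v=9: → [9,12); WM=7
i=10 t=7 v=1: → [6,9); WM=7
i=11 t=13 v=5: → [12,15); WM=11; [6,9) fires=1
i=12 t=15 v=8: → [15,18); WM=11
i=13 t=16 v=7: → [15,18); WM=11
i=14 t=14 v=8: → [12,15); WM=14; [9,12) fires=3

none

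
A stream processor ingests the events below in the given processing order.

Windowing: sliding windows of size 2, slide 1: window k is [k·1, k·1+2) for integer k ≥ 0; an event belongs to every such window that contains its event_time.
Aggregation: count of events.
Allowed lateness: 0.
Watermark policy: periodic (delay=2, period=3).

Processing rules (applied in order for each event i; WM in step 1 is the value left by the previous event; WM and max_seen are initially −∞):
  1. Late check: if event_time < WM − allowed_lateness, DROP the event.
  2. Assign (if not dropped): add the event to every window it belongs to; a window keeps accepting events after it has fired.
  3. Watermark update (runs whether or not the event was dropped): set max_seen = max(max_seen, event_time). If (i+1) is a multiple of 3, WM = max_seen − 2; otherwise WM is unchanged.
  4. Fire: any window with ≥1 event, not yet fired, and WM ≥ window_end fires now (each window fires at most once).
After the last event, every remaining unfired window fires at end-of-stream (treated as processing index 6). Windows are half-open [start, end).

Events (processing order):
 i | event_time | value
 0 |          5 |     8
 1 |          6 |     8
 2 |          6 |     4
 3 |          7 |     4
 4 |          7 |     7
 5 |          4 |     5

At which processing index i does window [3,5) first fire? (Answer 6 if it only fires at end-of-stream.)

5

i=0 t=5 v=8: → [5,7),[4,6); WM=−∞
i=1 t=6 v=8: → [6,8),[5,7); WM=−∞
i=2 t=6 v=4: → [6,8),[5,7); WM=4
i=3 t=7 v=4: → [7,9),[6,8); WM=4
i=4 t=7 v=7: → [7,9),[6,8); WM=4
i=5 t=4 v=5: → [4,6),[3,5); WM=5; [3,5) fires=1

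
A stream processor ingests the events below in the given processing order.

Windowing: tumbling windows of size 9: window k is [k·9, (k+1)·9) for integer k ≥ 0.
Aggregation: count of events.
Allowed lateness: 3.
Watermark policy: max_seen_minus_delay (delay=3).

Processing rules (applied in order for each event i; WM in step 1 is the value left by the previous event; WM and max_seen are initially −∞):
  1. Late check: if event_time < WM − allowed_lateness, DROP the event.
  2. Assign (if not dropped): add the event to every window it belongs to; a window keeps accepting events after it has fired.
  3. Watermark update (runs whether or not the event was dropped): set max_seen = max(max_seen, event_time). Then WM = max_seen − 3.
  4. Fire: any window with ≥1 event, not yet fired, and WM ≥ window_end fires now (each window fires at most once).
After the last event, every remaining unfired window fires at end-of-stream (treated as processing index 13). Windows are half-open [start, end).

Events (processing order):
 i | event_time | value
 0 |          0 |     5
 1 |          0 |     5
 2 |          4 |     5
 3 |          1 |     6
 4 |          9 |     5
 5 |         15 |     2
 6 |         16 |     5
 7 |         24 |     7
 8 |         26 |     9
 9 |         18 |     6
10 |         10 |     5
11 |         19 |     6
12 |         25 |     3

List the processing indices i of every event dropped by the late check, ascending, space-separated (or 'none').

9 10 11

i=0 t=0 v=5: → [0,9); WM=-3
i=1 t=0 v=5: → [0,9); WM=-3
i=2 t=4 v=5: → [0,9); WM=1
i=3 t=1 v=6: → [0,9); WM=1
i=4 t=9 v=5: → [9,18); WM=6
i=5 t=15 v=2: → [9,18); WM=12; [0,9) fires=4
i=6 t=16 v=5: → [9,18); WM=13
i=7 t=24 v=7: → [18,27); WM=21; [9,18) fires=3
i=8 t=26 v=9: → [18,27); WM=23
i=9 t=18 v=6: DROP (t<23-3); WM=23
i=10 t=10 v=5: DROP (t<23-3); WM=23
i=11 t=19 v=6: DROP (t<23-3); WM=23
i=12 t=25 v=3: → [18,27); WM=23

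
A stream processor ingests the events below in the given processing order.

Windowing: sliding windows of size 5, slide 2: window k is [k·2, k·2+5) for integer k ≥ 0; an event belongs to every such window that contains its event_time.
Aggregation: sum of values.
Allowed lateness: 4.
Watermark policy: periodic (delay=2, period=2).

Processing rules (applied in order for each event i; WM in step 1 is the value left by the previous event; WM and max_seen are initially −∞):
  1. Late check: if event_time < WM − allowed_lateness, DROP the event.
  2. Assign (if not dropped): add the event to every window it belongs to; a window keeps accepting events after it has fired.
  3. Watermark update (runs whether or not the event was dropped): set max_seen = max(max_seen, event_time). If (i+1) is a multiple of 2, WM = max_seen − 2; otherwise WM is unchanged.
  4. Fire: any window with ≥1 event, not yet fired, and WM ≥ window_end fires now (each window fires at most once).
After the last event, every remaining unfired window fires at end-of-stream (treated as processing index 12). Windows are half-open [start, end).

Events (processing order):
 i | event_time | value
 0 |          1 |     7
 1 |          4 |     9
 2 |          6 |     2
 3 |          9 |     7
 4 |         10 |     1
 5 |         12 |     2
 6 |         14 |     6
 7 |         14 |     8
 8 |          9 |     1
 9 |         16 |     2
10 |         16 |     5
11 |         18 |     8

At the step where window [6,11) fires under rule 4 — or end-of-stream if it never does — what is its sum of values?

10

i=0 t=1 v=7: → [0,5); WM=−∞
i=1 t=4 v=9: → [4,9),[2,7),[0,5); WM=2
i=2 t=6 v=2: → [6,11),[4,9),[2,7); WM=2
i=3 t=9 v=7: → [8,13),[6,11); WM=7; [0,5) fires=16 [2,7) fires=11
i=4 t=10 v=1: → [10,15),[8,13),[6,11); WM=7
i=5 t=12 v=2: → [12,17),[10,15),[8,13); WM=10; [4,9) fires=11
i=6 t=14 v=6: → [14,19),[12,17),[10,15); WM=10
i=7 t=14 v=8: → [14,19),[12,17),[10,15); WM=12; [6,11) fires=10
i=8 t=9 v=1: → [8,13),[6,11); WM=12
i=9 t=16 v=2: → [16,21),[14,19),[12,17); WM=14; [8,13) fires=11
i=10 t=16 v=5: → [16,21),[14,19),[12,17); WM=14
i=11 t=18 v=8: → [18,23),[16,21),[14,19); WM=16; [10,15) fires=17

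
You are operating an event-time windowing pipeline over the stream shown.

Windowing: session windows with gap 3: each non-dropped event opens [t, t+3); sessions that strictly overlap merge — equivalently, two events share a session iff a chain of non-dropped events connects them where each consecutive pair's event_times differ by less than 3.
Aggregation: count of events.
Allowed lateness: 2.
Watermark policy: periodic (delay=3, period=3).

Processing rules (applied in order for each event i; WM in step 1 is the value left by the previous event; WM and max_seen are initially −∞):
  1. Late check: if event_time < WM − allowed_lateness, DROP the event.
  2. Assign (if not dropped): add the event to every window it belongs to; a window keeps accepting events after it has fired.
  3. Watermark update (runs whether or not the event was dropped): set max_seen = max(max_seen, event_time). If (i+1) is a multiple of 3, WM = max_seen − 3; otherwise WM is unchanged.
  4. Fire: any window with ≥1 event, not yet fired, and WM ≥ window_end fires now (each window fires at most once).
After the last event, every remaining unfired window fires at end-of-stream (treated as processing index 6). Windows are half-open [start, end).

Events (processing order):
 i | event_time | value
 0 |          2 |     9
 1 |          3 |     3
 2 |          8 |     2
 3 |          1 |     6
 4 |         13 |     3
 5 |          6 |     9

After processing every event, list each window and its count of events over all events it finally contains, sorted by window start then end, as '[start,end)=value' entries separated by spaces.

[2,6)=2 [6,11)=2 [13,16)=1

i=0 t=2 v=9: → [2,5); WM=−∞
i=1 t=3 v=3: → [2,6); WM=−∞
i=2 t=8 v=2: → [8,11); WM=5
i=3 t=1 v=6: DROP (t<5-2); WM=5
i=4 t=13 v=3: → [13,16); WM=5
i=5 t=6 v=9: → [6,11); WM=10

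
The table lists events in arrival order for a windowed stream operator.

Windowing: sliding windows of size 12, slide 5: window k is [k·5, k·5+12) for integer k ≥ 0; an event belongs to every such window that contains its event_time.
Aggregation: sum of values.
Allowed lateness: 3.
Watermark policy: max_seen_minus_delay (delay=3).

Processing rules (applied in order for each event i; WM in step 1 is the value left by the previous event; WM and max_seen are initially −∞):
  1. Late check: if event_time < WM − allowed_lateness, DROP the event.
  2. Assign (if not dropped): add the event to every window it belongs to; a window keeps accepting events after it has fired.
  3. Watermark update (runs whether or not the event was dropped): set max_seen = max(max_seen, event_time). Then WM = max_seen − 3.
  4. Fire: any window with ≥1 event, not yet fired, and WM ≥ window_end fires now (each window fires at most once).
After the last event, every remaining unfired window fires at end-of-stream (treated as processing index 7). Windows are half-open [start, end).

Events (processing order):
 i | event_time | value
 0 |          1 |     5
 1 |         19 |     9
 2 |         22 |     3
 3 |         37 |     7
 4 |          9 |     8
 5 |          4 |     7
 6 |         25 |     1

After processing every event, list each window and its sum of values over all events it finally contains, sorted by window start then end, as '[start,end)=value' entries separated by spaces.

[0,12)=5 [10,22)=9 [15,27)=12 [20,32)=3 [30,42)=7 [35,47)=7

i=0 t=1 v=5: → [0,12); WM=-2
i=1 t=19 v=9: → [15,27),[10,22); WM=16; [0,12) fires=5
i=2 t=22 v=3: → [20,32),[15,27); WM=19
i=3 t=37 v=7: → [35,47),[30,42); WM=34; [10,22) fires=9 [15,27) fires=12 [20,32) fires=3
i=4 t=9 v=8: DROP (t<34-3); WM=34
i=5 t=4 v=7: DROP (t<34-3); WM=34
i=6 t=25 v=1: DROP (t<34-3); WM=34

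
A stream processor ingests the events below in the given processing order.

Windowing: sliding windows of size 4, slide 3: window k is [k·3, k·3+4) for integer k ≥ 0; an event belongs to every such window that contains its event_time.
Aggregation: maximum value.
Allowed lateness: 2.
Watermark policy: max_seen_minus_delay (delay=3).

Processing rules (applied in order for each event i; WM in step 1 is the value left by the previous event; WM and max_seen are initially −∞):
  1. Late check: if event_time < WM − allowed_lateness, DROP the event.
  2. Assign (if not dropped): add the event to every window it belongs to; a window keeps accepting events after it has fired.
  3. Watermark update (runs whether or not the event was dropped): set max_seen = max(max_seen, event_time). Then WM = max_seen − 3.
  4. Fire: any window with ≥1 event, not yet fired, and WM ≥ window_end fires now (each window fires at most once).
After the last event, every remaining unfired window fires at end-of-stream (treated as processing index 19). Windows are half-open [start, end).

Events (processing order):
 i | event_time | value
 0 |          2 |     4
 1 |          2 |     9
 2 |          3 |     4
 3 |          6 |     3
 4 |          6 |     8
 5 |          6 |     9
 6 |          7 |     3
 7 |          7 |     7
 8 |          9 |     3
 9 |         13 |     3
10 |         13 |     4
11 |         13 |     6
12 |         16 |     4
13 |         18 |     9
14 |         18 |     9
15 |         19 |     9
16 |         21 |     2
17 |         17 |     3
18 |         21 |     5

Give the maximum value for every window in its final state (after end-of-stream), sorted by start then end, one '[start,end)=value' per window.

[0,4)=9 [3,7)=9 [6,10)=9 [9,13)=3 [12,16)=6 [15,19)=9 [18,22)=9 [21,25)=5

i=0 t=2 v=4: → [0,4); WM=-1
i=1 t=2 v=9: → [0,4); WM=-1
i=2 t=3 v=4: → [3,7),[0,4); WM=0
i=3 t=6 v=3: → [6,10),[3,7); WM=3
i=4 t=6 v=8: → [6,10),[3,7); WM=3
i=5 t=6 v=9: → [6,10),[3,7); WM=3
i=6 t=7 v=3: → [6,10); WM=4; [0,4) fires=9
i=7 t=7 v=7: → [6,10); WM=4
i=8 t=9 v=3: → [9,13),[6,10); WM=6
i=9 t=13 v=3: → [12,16); WM=10; [3,7) fires=9 [6,10) fires=9
i=10 t=13 v=4: → [12,16); WM=10
i=11 t=13 v=6: → [12,16); WM=10
i=12 t=16 v=4: → [15,19); WM=13; [9,13) fires=3
i=13 t=18 v=9: → [18,22),[15,19); WM=15
i=14 t=18 v=9: → [18,22),[15,19); WM=15
i=15 t=19 v=9: → [18,22); WM=16; [12,16) fires=6
i=16 t=21 v=2: → [21,25),[18,22); WM=18
i=17 t=17 v=3: → [15,19); WM=18
i=18 t=21 v=5: → [21,25),[18,22); WM=18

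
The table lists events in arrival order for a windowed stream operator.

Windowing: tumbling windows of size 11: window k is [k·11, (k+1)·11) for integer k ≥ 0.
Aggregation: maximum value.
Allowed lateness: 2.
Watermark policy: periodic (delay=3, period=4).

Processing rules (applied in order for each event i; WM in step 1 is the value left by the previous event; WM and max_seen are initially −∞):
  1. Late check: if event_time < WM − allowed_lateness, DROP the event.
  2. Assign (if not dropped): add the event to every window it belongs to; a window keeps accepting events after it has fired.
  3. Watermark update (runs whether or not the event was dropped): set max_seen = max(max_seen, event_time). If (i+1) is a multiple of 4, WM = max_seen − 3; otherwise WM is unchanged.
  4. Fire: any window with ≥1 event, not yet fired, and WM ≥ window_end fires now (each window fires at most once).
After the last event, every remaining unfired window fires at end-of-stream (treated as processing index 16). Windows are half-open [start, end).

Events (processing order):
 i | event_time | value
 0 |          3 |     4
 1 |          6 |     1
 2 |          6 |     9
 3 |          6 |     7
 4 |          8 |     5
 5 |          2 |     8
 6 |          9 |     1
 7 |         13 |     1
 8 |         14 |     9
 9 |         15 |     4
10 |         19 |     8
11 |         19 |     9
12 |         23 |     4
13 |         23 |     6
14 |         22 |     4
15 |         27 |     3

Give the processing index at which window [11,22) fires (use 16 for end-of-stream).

15

i=0 t=3 v=4: → [0,11); WM=−∞
i=1 t=6 v=1: → [0,11); WM=−∞
i=2 t=6 v=9: → [0,11); WM=−∞
i=3 t=6 v=7: → [0,11); WM=3
i=4 t=8 v=5: → [0,11); WM=3
i=5 t=2 v=8: → [0,11); WM=3
i=6 t=9 v=1: → [0,11); WM=3
i=7 t=13 v=1: → [11,22); WM=10
i=8 t=14 v=9: → [11,22); WM=10
i=9 t=15 v=4: → [11,22); WM=10
i=10 t=19 v=8: → [11,22); WM=10
i=11 t=19 v=9: → [11,22); WM=16; [0,11) fires=9
i=12 t=23 v=4: → [22,33); WM=16
i=13 t=23 v=6: → [22,33); WM=16
i=14 t=22 v=4: → [22,33); WM=16
i=15 t=27 v=3: → [22,33); WM=24; [11,22) fires=9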